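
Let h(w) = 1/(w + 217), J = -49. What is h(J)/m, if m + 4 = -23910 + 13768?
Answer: -1/1704528 ≈ -5.8667e-7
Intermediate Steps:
h(w) = 1/(217 + w)
m = -10146 (m = -4 + (-23910 + 13768) = -4 - 10142 = -10146)
h(J)/m = 1/((217 - 49)*(-10146)) = -1/10146/168 = (1/168)*(-1/10146) = -1/1704528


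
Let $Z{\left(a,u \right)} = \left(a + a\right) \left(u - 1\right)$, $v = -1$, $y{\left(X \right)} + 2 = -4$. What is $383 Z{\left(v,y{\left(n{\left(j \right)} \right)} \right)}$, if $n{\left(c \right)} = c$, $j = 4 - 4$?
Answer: $5362$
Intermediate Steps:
$j = 0$ ($j = 4 - 4 = 0$)
$y{\left(X \right)} = -6$ ($y{\left(X \right)} = -2 - 4 = -6$)
$Z{\left(a,u \right)} = 2 a \left(-1 + u\right)$
$383 Z{\left(v,y{\left(n{\left(j \right)} \right)} \right)} = 383 \cdot 2 \left(-1\right) \left(-1 - 6\right) = 383 \cdot 2 \left(-1\right) \left(-7\right) = 383 \cdot 14 = 5362$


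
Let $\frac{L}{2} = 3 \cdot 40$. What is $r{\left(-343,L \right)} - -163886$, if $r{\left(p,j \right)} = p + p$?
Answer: $163200$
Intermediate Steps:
$L = 240$ ($L = 2 \cdot 3 \cdot 40 = 2 \cdot 120 = 240$)
$r{\left(p,j \right)} = 2 p$
$r{\left(-343,L \right)} - -163886 = 2 \left(-343\right) - -163886 = -686 + 163886 = 163200$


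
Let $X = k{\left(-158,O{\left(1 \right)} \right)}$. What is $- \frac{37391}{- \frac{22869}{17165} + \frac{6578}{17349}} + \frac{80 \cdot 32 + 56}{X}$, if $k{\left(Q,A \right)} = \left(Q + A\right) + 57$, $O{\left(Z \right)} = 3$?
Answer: $\frac{545237594690427}{13908302639} \approx 39202.0$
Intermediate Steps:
$k{\left(Q,A \right)} = 57 + A + Q$ ($k{\left(Q,A \right)} = \left(A + Q\right) + 57 = 57 + A + Q$)
$X = -98$ ($X = 57 + 3 - 158 = -98$)
$- \frac{37391}{- \frac{22869}{17165} + \frac{6578}{17349}} + \frac{80 \cdot 32 + 56}{X} = - \frac{37391}{- \frac{22869}{17165} + \frac{6578}{17349}} + \frac{80 \cdot 32 + 56}{-98} = - \frac{37391}{\left(-22869\right) \frac{1}{17165} + 6578 \cdot \frac{1}{17349}} + \left(2560 + 56\right) \left(- \frac{1}{98}\right) = - \frac{37391}{- \frac{22869}{17165} + \frac{6578}{17349}} + 2616 \left(- \frac{1}{98}\right) = - \frac{37391}{- \frac{283842911}{297795585}} - \frac{1308}{49} = \left(-37391\right) \left(- \frac{297795585}{283842911}\right) - \frac{1308}{49} = \frac{11134874718735}{283842911} - \frac{1308}{49} = \frac{545237594690427}{13908302639}$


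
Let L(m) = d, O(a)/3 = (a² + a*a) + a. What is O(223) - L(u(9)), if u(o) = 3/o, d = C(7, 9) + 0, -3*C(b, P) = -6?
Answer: 299041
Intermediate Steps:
C(b, P) = 2 (C(b, P) = -⅓*(-6) = 2)
O(a) = 3*a + 6*a² (O(a) = 3*((a² + a*a) + a) = 3*((a² + a²) + a) = 3*(2*a² + a) = 3*(a + 2*a²) = 3*a + 6*a²)
d = 2 (d = 2 + 0 = 2)
L(m) = 2
O(223) - L(u(9)) = 3*223*(1 + 2*223) - 1*2 = 3*223*(1 + 446) - 2 = 3*223*447 - 2 = 299043 - 2 = 299041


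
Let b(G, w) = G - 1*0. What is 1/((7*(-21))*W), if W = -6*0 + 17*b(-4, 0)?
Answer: 1/9996 ≈ 0.00010004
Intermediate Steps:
b(G, w) = G (b(G, w) = G + 0 = G)
W = -68 (W = -6*0 + 17*(-4) = 0 - 68 = -68)
1/((7*(-21))*W) = 1/((7*(-21))*(-68)) = 1/(-147*(-68)) = 1/9996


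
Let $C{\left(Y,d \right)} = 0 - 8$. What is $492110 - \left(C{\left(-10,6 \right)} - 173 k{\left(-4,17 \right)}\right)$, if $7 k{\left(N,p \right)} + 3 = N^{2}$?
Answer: $\frac{3447075}{7} \approx 4.9244 \cdot 10^{5}$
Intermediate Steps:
$k{\left(N,p \right)} = - \frac{3}{7} + \frac{N^{2}}{7}$
$C{\left(Y,d \right)} = -8$ ($C{\left(Y,d \right)} = 0 - 8 = -8$)
$492110 - \left(C{\left(-10,6 \right)} - 173 k{\left(-4,17 \right)}\right) = 492110 - \left(-8 - 173 \left(- \frac{3}{7} + \frac{\left(-4\right)^{2}}{7}\right)\right) = 492110 - \left(-8 - 173 \left(- \frac{3}{7} + \frac{1}{7} \cdot 16\right)\right) = 492110 - \left(-8 - 173 \left(- \frac{3}{7} + \frac{16}{7}\right)\right) = 492110 - \left(-8 - \frac{2249}{7}\right) = 492110 - - \frac{2305}{7} = 492110 + \frac{2305}{7} = \frac{3447075}{7}$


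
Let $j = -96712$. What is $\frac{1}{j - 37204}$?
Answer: $- \frac{1}{133916} \approx -7.4674 \cdot 10^{-6}$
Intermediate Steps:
$\frac{1}{j - 37204} = \frac{1}{-96712 - 37204} = \frac{1}{-133916} = - \frac{1}{133916}$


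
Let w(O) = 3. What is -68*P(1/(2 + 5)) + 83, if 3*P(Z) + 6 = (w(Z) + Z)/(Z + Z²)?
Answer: -652/3 ≈ -217.33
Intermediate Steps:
P(Z) = -2 + (3 + Z)/(3*(Z + Z²)) (P(Z) = -2 + ((3 + Z)/(Z + Z²))/3 = -2 + (3 + Z)/(3*(Z + Z²)))
-68*P(1/(2 + 5)) + 83 = -68*(3 - 6/(2 + 5)² - 5/(2 + 5))/(3*(1/(2 + 5))*(1 + 1/(2 + 5))) + 83 = -68*(3 - 6*(1/7)² - 5/7)/(3*(1/7)*(1 + 1/7)) + 83 = -68*(3 - 6*(⅐)² - 5*⅐)/(3*⅐*(1 + ⅐)) + 83 = -68*7*(3 - 6*1/49 - 5/7)/(3*8/7) + 83 = -68*7*7*(3 - 6/49 - 5/7)/(3*8) + 83 = -68*7*7*106/(3*8*49) + 83 = -68*53/12 + 83 = -901/3 + 83 = -652/3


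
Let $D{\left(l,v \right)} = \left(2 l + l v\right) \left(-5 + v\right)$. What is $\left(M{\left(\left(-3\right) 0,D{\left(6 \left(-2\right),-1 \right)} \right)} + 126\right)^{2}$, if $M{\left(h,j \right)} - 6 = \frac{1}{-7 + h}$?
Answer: $\frac{851929}{49} \approx 17386.0$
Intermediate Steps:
$D{\left(l,v \right)} = \left(-5 + v\right) \left(2 l + l v\right)$
$M{\left(h,j \right)} = 6 + \frac{1}{-7 + h}$
$\left(M{\left(\left(-3\right) 0,D{\left(6 \left(-2\right),-1 \right)} \right)} + 126\right)^{2} = \left(\frac{-41 + 6 \left(\left(-3\right) 0\right)}{-7 - 0} + 126\right)^{2} = \left(\frac{-41 + 6 \cdot 0}{-7 + 0} + 126\right)^{2} = \left(\frac{-41 + 0}{-7} + 126\right)^{2} = \left(\left(- \frac{1}{7}\right) \left(-41\right) + 126\right)^{2} = \left(\frac{41}{7} + 126\right)^{2} = \left(\frac{923}{7}\right)^{2} = \frac{851929}{49}$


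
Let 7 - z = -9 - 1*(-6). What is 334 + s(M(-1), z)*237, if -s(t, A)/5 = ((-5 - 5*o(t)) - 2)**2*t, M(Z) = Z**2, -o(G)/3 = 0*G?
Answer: -57731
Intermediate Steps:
o(G) = 0 (o(G) = -0*G = -3*0 = 0)
z = 10 (z = 7 - (-9 - 1*(-6)) = 7 - (-9 + 6) = 7 - 1*(-3) = 7 + 3 = 10)
s(t, A) = -245*t (s(t, A) = -5*((-5 - 5*0) - 2)**2*t = -5*((-5 + 0) - 2)**2*t = -5*(-5 - 2)**2*t = -5*(-7)**2*t = -245*t)
334 + s(M(-1), z)*237 = 334 - 245*(-1)**2*237 = 334 - 245*1*237 = 334 - 245*237 = 334 - 58065 = -57731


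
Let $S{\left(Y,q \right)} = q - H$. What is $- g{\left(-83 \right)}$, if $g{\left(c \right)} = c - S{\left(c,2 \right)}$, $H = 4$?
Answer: $81$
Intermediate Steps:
$S{\left(Y,q \right)} = -4 + q$ ($S{\left(Y,q \right)} = q - 4 = -4 + q$)
$g{\left(c \right)} = 2 + c$ ($g{\left(c \right)} = c - \left(-4 + 2\right) = c - -2 = c + 2 = 2 + c$)
$- g{\left(-83 \right)} = - (2 - 83) = \left(-1\right) \left(-81\right) = 81$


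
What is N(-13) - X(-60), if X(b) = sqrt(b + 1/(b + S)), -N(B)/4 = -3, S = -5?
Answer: 12 - I*sqrt(253565)/65 ≈ 12.0 - 7.747*I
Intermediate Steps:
N(B) = 12 (N(B) = -4*(-3) = 12)
X(b) = sqrt(b + 1/(-5 + b)) (X(b) = sqrt(b + 1/(b - 5)) = sqrt(b + 1/(-5 + b)))
N(-13) - X(-60) = 12 - sqrt((1 - 60*(-5 - 60))/(-5 - 60)) = 12 - sqrt((1 - 60*(-65))/(-65)) = 12 - sqrt(-(1 + 3900)/65) = 12 - sqrt(-1/65*3901) = 12 - sqrt(-3901/65) = 12 - I*sqrt(253565)/65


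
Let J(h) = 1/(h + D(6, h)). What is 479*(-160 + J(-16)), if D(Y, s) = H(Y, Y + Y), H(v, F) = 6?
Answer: -766879/10 ≈ -76688.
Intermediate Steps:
D(Y, s) = 6
J(h) = 1/(6 + h) (J(h) = 1/(h + 6) = 1/(6 + h))
479*(-160 + J(-16)) = 479*(-160 + 1/(6 - 16)) = 479*(-160 + 1/(-10)) = 479*(-160 - 1/10) = 479*(-1601/10) = -766879/10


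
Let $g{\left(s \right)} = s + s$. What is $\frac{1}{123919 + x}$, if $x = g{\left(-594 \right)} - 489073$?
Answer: $- \frac{1}{366342} \approx -2.7297 \cdot 10^{-6}$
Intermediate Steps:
$g{\left(s \right)} = 2 s$
$x = -490261$ ($x = 2 \left(-594\right) - 489073 = -1188 - 489073 = -490261$)
$\frac{1}{123919 + x} = \frac{1}{123919 - 490261} = \frac{1}{-366342} = - \frac{1}{366342}$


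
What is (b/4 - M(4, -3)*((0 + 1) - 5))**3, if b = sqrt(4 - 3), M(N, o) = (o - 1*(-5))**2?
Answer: 274625/64 ≈ 4291.0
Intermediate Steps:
M(N, o) = (5 + o)**2 (M(N, o) = (o + 5)**2 = (5 + o)**2)
b = 1 (b = sqrt(1) = 1)
(b/4 - M(4, -3)*((0 + 1) - 5))**3 = (1/4 - (5 - 3)**2*((0 + 1) - 5))**3 = (1*(1/4) - 2**2*(1 - 5))**3 = (1/4 - 4*(-4))**3 = (1/4 - 1*(-16))**3 = (1/4 + 16)**3 = (65/4)**3 = 274625/64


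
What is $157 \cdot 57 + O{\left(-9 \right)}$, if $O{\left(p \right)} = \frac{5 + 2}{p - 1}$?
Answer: $\frac{89483}{10} \approx 8948.3$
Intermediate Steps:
$O{\left(p \right)} = \frac{7}{-1 + p}$
$157 \cdot 57 + O{\left(-9 \right)} = 157 \cdot 57 + \frac{7}{-1 - 9} = 8949 + \frac{7}{-10} = 8949 + 7 \left(- \frac{1}{10}\right) = 8949 - \frac{7}{10} = \frac{89483}{10}$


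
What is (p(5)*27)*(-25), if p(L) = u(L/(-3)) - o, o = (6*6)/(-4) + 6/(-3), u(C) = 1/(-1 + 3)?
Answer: -15525/2 ≈ -7762.5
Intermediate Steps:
u(C) = 1/2
o = -11 (o = 36*(-1/4) + 6*(-1/3) = -9 - 2 = -11)
p(L) = 23/2 (p(L) = 1/2 - 1*(-11) = 1/2 + 11 = 23/2)
(p(5)*27)*(-25) = ((23/2)*27)*(-25) = (621/2)*(-25) = -15525/2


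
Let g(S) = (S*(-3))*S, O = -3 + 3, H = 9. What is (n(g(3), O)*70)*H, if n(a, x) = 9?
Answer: 5670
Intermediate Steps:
O = 0
g(S) = -3*S² (g(S) = (-3*S)*S = -3*S²)
(n(g(3), O)*70)*H = (9*70)*9 = 630*9 = 5670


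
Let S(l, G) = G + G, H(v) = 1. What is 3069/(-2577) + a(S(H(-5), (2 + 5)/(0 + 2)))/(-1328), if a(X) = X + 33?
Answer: -174113/142594 ≈ -1.2210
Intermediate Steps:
S(l, G) = 2*G
a(X) = 33 + X
3069/(-2577) + a(S(H(-5), (2 + 5)/(0 + 2)))/(-1328) = 3069/(-2577) + (33 + 2*((2 + 5)/(0 + 2)))/(-1328) = 3069*(-1/2577) + (33 + 2*(7/2))*(-1/1328) = -1023/859 + (33 + 2*(7*(½)))*(-1/1328) = -1023/859 + (33 + 2*(7/2))*(-1/1328) = -1023/859 + (33 + 7)*(-1/1328) = -1023/859 + 40*(-1/1328) = -1023/859 - 5/166 = -174113/142594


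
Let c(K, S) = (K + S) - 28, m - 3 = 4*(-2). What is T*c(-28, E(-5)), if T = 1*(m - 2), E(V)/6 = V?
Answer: 602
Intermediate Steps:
E(V) = 6*V
m = -5 (m = 3 + 4*(-2) = 3 - 8 = -5)
c(K, S) = -28 + K + S
T = -7 (T = 1*(-5 - 2) = 1*(-7) = -7)
T*c(-28, E(-5)) = -7*(-28 - 28 + 6*(-5)) = -7*(-28 - 28 - 30) = -7*(-86) = 602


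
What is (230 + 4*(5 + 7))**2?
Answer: 77284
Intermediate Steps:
(230 + 4*(5 + 7))**2 = (230 + 4*12)**2 = (230 + 48)**2 = 278**2 = 77284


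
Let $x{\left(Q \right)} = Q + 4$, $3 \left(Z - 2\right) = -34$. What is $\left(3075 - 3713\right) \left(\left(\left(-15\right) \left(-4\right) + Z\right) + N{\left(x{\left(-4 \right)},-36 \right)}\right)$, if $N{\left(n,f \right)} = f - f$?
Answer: $- \frac{96976}{3} \approx -32325.0$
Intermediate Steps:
$Z = - \frac{28}{3}$ ($Z = 2 + \frac{1}{3} \left(-34\right) = 2 - \frac{34}{3} = - \frac{28}{3} \approx -9.3333$)
$x{\left(Q \right)} = 4 + Q$
$N{\left(n,f \right)} = 0$
$\left(3075 - 3713\right) \left(\left(\left(-15\right) \left(-4\right) + Z\right) + N{\left(x{\left(-4 \right)},-36 \right)}\right) = \left(3075 - 3713\right) \left(\left(\left(-15\right) \left(-4\right) - \frac{28}{3}\right) + 0\right) = - 638 \left(\left(60 - \frac{28}{3}\right) + 0\right) = - 638 \left(\frac{152}{3} + 0\right) = \left(-638\right) \frac{152}{3} = - \frac{96976}{3}$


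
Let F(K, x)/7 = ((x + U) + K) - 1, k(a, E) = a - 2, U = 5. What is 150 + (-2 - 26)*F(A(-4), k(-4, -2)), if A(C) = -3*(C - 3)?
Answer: -3574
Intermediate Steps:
k(a, E) = -2 + a
A(C) = 9 - 3*C (A(C) = -3*(-3 + C) = 9 - 3*C)
F(K, x) = 28 + 7*K + 7*x (F(K, x) = 7*(((x + 5) + K) - 1) = 7*(((5 + x) + K) - 1) = 7*((5 + K + x) - 1) = 7*(4 + K + x) = 28 + 7*K + 7*x)
150 + (-2 - 26)*F(A(-4), k(-4, -2)) = 150 + (-2 - 26)*(28 + 7*(9 - 3*(-4)) + 7*(-2 - 4)) = 150 - 28*(28 + 7*(9 + 12) + 7*(-6)) = 150 - 28*(28 + 7*21 - 42) = 150 - 28*(28 + 147 - 42) = 150 - 28*133 = 150 - 3724 = -3574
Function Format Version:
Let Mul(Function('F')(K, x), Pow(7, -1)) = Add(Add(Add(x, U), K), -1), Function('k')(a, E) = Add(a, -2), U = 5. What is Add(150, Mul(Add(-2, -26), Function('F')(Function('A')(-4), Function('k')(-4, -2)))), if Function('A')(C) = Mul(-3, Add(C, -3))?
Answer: -3574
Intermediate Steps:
Function('k')(a, E) = Add(-2, a)
Function('A')(C) = Add(9, Mul(-3, C)) (Function('A')(C) = Mul(-3, Add(-3, C)) = Add(9, Mul(-3, C)))
Function('F')(K, x) = Add(28, Mul(7, K), Mul(7, x)) (Function('F')(K, x) = Mul(7, Add(Add(Add(x, 5), K), -1)) = Mul(7, Add(Add(Add(5, x), K), -1)) = Mul(7, Add(Add(5, K, x), -1)) = Mul(7, Add(4, K, x)) = Add(28, Mul(7, K), Mul(7, x)))
Add(150, Mul(Add(-2, -26), Function('F')(Function('A')(-4), Function('k')(-4, -2)))) = Add(150, Mul(Add(-2, -26), Add(28, Mul(7, Add(9, Mul(-3, -4))), Mul(7, Add(-2, -4))))) = Add(150, Mul(-28, Add(28, Mul(7, Add(9, 12)), Mul(7, -6)))) = Add(150, Mul(-28, Add(28, Mul(7, 21), -42))) = Add(150, Mul(-28, Add(28, 147, -42))) = Add(150, Mul(-28, 133)) = Add(150, -3724) = -3574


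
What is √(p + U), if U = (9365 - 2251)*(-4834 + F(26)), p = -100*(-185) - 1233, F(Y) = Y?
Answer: I*√34186845 ≈ 5847.0*I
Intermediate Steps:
p = 17267 (p = 18500 - 1233 = 17267)
U = -34204112 (U = (9365 - 2251)*(-4834 + 26) = 7114*(-4808) = -34204112)
√(p + U) = √(17267 - 34204112) = √(-34186845) = I*√34186845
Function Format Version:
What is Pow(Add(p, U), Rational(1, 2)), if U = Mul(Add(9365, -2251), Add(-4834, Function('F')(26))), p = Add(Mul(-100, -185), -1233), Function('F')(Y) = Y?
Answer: Mul(I, Pow(34186845, Rational(1, 2))) ≈ Mul(5847.0, I)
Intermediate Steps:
p = 17267 (p = Add(18500, -1233) = 17267)
U = -34204112 (U = Mul(Add(9365, -2251), Add(-4834, 26)) = Mul(7114, -4808) = -34204112)
Pow(Add(p, U), Rational(1, 2)) = Pow(Add(17267, -34204112), Rational(1, 2)) = Pow(-34186845, Rational(1, 2)) = Mul(I, Pow(34186845, Rational(1, 2)))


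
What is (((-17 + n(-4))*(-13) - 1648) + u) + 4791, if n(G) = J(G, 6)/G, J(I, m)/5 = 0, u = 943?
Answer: 4307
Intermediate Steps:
J(I, m) = 0 (J(I, m) = 5*0 = 0)
n(G) = 0 (n(G) = 0/G = 0)
(((-17 + n(-4))*(-13) - 1648) + u) + 4791 = (((-17 + 0)*(-13) - 1648) + 943) + 4791 = ((-17*(-13) - 1648) + 943) + 4791 = ((221 - 1648) + 943) + 4791 = (-1427 + 943) + 4791 = -484 + 4791 = 4307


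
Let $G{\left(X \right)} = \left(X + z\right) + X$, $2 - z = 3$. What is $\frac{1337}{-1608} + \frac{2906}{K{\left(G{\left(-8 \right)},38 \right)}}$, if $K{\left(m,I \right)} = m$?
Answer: $- \frac{4695577}{27336} \approx -171.77$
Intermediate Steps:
$z = -1$ ($z = 2 - 3 = -1$)
$G{\left(X \right)} = -1 + 2 X$ ($G{\left(X \right)} = \left(X - 1\right) + X = \left(-1 + X\right) + X = -1 + 2 X$)
$\frac{1337}{-1608} + \frac{2906}{K{\left(G{\left(-8 \right)},38 \right)}} = \frac{1337}{-1608} + \frac{2906}{-1 + 2 \left(-8\right)} = 1337 \left(- \frac{1}{1608}\right) + \frac{2906}{-1 - 16} = - \frac{1337}{1608} + \frac{2906}{-17} = - \frac{1337}{1608} + 2906 \left(- \frac{1}{17}\right) = - \frac{1337}{1608} - \frac{2906}{17} = - \frac{4695577}{27336}$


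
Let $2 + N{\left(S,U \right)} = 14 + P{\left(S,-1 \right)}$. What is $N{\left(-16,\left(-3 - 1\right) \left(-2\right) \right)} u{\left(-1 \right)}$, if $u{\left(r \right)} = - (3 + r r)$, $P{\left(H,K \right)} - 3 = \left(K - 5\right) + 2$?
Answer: $-44$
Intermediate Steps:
$P{\left(H,K \right)} = K$ ($P{\left(H,K \right)} = 3 + \left(\left(K - 5\right) + 2\right) = 3 + \left(\left(-5 + K\right) + 2\right) = 3 + \left(-3 + K\right) = K$)
$N{\left(S,U \right)} = 11$ ($N{\left(S,U \right)} = -2 + \left(14 - 1\right) = -2 + 13 = 11$)
$u{\left(r \right)} = -3 - r^{2}$ ($u{\left(r \right)} = - (3 + r^{2}) = -3 - r^{2}$)
$N{\left(-16,\left(-3 - 1\right) \left(-2\right) \right)} u{\left(-1 \right)} = 11 \left(-3 - \left(-1\right)^{2}\right) = 11 \left(-3 - 1\right) = 11 \left(-4\right) = -44$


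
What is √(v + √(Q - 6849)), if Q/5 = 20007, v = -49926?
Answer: √(-49926 + 3*√10354) ≈ 222.76*I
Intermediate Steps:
Q = 100035 (Q = 5*20007 = 100035)
√(v + √(Q - 6849)) = √(-49926 + √(100035 - 6849)) = √(-49926 + √93186) = √(-49926 + 3*√10354)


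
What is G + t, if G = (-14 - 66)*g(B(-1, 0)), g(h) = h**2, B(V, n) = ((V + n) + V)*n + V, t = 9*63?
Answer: 487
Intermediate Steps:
t = 567
B(V, n) = V + n*(n + 2*V) (B(V, n) = (n + 2*V)*n + V = n*(n + 2*V) + V = V + n*(n + 2*V))
G = -80 (G = (-14 - 66)*(-1 + 0**2 + 2*(-1)*0)**2 = -80*(-1 + 0 + 0)**2 = -80*(-1)**2 = -80*1 = -80)
G + t = -80 + 567 = 487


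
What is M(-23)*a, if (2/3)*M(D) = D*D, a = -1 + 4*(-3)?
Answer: -20631/2 ≈ -10316.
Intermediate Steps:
a = -13 (a = -1 - 12 = -13)
M(D) = 3*D²/2 (M(D) = 3*(D*D)/2 = 3*D²/2)
M(-23)*a = ((3/2)*(-23)²)*(-13) = ((3/2)*529)*(-13) = (1587/2)*(-13) = -20631/2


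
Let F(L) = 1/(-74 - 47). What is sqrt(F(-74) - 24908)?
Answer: I*sqrt(3013869)/11 ≈ 157.82*I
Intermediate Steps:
F(L) = -1/121 (F(L) = 1/(-121) = -1/121)
sqrt(F(-74) - 24908) = sqrt(-1/121 - 24908) = sqrt(-3013869/121) = I*sqrt(3013869)/11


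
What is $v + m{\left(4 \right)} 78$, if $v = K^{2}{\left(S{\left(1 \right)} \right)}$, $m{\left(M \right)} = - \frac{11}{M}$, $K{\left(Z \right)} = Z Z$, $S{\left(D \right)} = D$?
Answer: $- \frac{427}{2} \approx -213.5$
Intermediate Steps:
$K{\left(Z \right)} = Z^{2}$
$v = 1$ ($v = \left(1^{2}\right)^{2} = 1^{2} = 1$)
$v + m{\left(4 \right)} 78 = 1 + - \frac{11}{4} \cdot 78 = 1 + \left(-11\right) \frac{1}{4} \cdot 78 = 1 - \frac{429}{2} = - \frac{427}{2}$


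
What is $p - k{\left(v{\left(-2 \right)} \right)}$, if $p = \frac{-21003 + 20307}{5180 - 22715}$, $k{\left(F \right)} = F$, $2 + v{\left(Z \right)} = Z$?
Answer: $\frac{23612}{5845} \approx 4.0397$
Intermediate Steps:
$v{\left(Z \right)} = -2 + Z$
$p = \frac{232}{5845}$ ($p = - \frac{696}{-17535} = \left(-696\right) \left(- \frac{1}{17535}\right) = \frac{232}{5845} \approx 0.039692$)
$p - k{\left(v{\left(-2 \right)} \right)} = \frac{232}{5845} - \left(-2 - 2\right) = \frac{232}{5845} - -4 = \frac{232}{5845} + 4 = \frac{23612}{5845}$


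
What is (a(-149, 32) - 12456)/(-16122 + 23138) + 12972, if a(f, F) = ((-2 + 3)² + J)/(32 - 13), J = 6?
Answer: 1728982831/133304 ≈ 12970.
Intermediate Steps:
a(f, F) = 7/19 (a(f, F) = ((-2 + 3)² + 6)/(32 - 13) = (1² + 6)/19 = (1 + 6)*(1/19) = 7*(1/19) = 7/19)
(a(-149, 32) - 12456)/(-16122 + 23138) + 12972 = (7/19 - 12456)/(-16122 + 23138) + 12972 = -236657/19/7016 + 12972 = -236657/19*1/7016 + 12972 = -236657/133304 + 12972 = 1728982831/133304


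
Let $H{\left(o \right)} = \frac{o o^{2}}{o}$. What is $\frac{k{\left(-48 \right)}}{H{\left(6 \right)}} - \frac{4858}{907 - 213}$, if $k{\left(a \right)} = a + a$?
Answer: $- \frac{29}{3} \approx -9.6667$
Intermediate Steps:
$k{\left(a \right)} = 2 a$
$H{\left(o \right)} = o^{2}$ ($H{\left(o \right)} = \frac{o^{3}}{o} = o^{2}$)
$\frac{k{\left(-48 \right)}}{H{\left(6 \right)}} - \frac{4858}{907 - 213} = \frac{2 \left(-48\right)}{6^{2}} - \frac{4858}{907 - 213} = - \frac{96}{36} - \frac{4858}{907 - 213} = \left(-96\right) \frac{1}{36} - \frac{4858}{694} = - \frac{8}{3} - 7 = - \frac{29}{3}$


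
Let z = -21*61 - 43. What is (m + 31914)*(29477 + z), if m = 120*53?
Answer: 1077527922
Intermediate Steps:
m = 6360
z = -1324 (z = -1281 - 43 = -1324)
(m + 31914)*(29477 + z) = (6360 + 31914)*(29477 - 1324) = 38274*28153 = 1077527922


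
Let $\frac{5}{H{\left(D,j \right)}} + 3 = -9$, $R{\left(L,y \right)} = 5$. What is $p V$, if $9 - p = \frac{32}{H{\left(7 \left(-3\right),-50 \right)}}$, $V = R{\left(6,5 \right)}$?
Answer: $429$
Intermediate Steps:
$H{\left(D,j \right)} = - \frac{5}{12}$ ($H{\left(D,j \right)} = \frac{5}{-3 - 9} = \frac{5}{-12} = 5 \left(- \frac{1}{12}\right) = - \frac{5}{12}$)
$V = 5$
$p = \frac{429}{5}$ ($p = 9 - \frac{32}{- \frac{5}{12}} = 9 - 32 \left(- \frac{12}{5}\right) = 9 - - \frac{384}{5} = 9 + \frac{384}{5} = \frac{429}{5} \approx 85.8$)
$p V = \frac{429}{5} \cdot 5 = 429$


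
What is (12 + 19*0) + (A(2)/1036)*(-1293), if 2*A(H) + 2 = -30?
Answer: 8280/259 ≈ 31.969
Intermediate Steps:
A(H) = -16 (A(H) = -1 + (½)*(-30) = -1 - 15 = -16)
(12 + 19*0) + (A(2)/1036)*(-1293) = (12 + 19*0) - 16/1036*(-1293) = (12 + 0) - 16*1/1036*(-1293) = 12 - 4/259*(-1293) = 12 + 5172/259 = 8280/259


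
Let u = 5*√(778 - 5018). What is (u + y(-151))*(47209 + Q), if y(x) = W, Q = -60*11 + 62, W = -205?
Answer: -9555255 + 932220*I*√265 ≈ -9.5552e+6 + 1.5175e+7*I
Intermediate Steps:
u = 20*I*√265 (u = 5*√(-4240) = 5*(4*I*√265) = 20*I*√265 ≈ 325.58*I)
Q = -598 (Q = -660 + 62 = -598)
y(x) = -205
(u + y(-151))*(47209 + Q) = (20*I*√265 - 205)*(47209 - 598) = (-205 + 20*I*√265)*46611 = -9555255 + 932220*I*√265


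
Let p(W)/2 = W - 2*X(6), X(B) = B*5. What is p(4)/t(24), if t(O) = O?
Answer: -14/3 ≈ -4.6667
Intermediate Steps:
X(B) = 5*B
p(W) = -120 + 2*W (p(W) = 2*(W - 10*6) = 2*(W - 2*30) = 2*(W - 60) = 2*(-60 + W) = -120 + 2*W)
p(4)/t(24) = (-120 + 2*4)/24 = (-120 + 8)*(1/24) = -112*1/24 = -14/3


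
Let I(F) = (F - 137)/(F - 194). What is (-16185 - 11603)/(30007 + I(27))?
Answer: -4640596/5011279 ≈ -0.92603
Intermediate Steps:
I(F) = (-137 + F)/(-194 + F)
(-16185 - 11603)/(30007 + I(27)) = (-16185 - 11603)/(30007 + (-137 + 27)/(-194 + 27)) = -27788/(30007 - 110/(-167)) = -27788/(30007 - 1/167*(-110)) = -27788/(30007 + 110/167) = -27788/5011279/167 = -27788*167/5011279 = -4640596/5011279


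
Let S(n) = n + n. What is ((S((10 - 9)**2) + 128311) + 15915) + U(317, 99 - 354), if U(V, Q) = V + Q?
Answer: 144290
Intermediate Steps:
S(n) = 2*n
U(V, Q) = Q + V
((S((10 - 9)**2) + 128311) + 15915) + U(317, 99 - 354) = ((2*(10 - 9)**2 + 128311) + 15915) + ((99 - 354) + 317) = ((2*1**2 + 128311) + 15915) + (-255 + 317) = ((2*1 + 128311) + 15915) + 62 = ((2 + 128311) + 15915) + 62 = (128313 + 15915) + 62 = 144228 + 62 = 144290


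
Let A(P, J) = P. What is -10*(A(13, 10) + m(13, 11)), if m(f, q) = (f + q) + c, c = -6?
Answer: -310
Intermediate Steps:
m(f, q) = -6 + f + q (m(f, q) = (f + q) - 6 = -6 + f + q)
-10*(A(13, 10) + m(13, 11)) = -10*(13 + (-6 + 13 + 11)) = -10*(13 + 18) = -10*31 = -310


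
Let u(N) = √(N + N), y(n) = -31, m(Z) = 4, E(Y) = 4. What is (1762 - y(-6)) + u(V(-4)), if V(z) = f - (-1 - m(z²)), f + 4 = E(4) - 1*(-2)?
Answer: 1793 + √14 ≈ 1796.7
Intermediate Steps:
f = 2 (f = -4 + (4 - 1*(-2)) = -4 + (4 + 2) = -4 + 6 = 2)
V(z) = 7 (V(z) = 2 - (-1 - 1*4) = 2 - (-1 - 4) = 2 - 1*(-5) = 2 + 5 = 7)
u(N) = √2*√N (u(N) = √(2*N) = √2*√N)
(1762 - y(-6)) + u(V(-4)) = (1762 - 1*(-31)) + √2*√7 = (1762 + 31) + √14 = 1793 + √14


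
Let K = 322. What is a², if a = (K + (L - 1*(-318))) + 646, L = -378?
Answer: 824464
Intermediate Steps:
a = 908 (a = (322 + (-378 - 1*(-318))) + 646 = (322 + (-378 + 318)) + 646 = (322 - 60) + 646 = 262 + 646 = 908)
a² = 908² = 824464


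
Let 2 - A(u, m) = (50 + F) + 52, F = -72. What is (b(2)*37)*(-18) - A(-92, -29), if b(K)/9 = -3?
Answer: 18010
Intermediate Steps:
b(K) = -27 (b(K) = 9*(-3) = -27)
A(u, m) = -28 (A(u, m) = 2 - ((50 - 72) + 52) = 2 - (-22 + 52) = 2 - 1*30 = 2 - 30 = -28)
(b(2)*37)*(-18) - A(-92, -29) = -27*37*(-18) - 1*(-28) = -999*(-18) + 28 = 17982 + 28 = 18010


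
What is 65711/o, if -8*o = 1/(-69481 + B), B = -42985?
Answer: 59122026608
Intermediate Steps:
o = 1/899728 (o = -1/(8*(-69481 - 42985)) = -1/8/(-112466) = -1/8*(-1/112466) = 1/899728 ≈ 1.1114e-6)
65711/o = 65711/(1/899728) = 65711*899728 = 59122026608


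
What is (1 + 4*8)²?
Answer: 1089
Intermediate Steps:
(1 + 4*8)² = (1 + 32)² = 33² = 1089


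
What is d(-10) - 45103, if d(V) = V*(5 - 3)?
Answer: -45123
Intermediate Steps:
d(V) = 2*V (d(V) = V*2 = 2*V)
d(-10) - 45103 = 2*(-10) - 45103 = -20 - 45103 = -45123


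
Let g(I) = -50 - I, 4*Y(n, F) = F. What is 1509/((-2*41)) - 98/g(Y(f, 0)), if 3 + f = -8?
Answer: -33707/2050 ≈ -16.442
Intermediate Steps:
f = -11 (f = -3 - 8 = -11)
Y(n, F) = F/4
1509/((-2*41)) - 98/g(Y(f, 0)) = 1509/((-2*41)) - 98/(-50 - 0/4) = 1509/(-82) - 98/(-50 - 1*0) = 1509*(-1/82) - 98/(-50 + 0) = -1509/82 - 98/(-50) = -1509/82 - 98*(-1/50) = -1509/82 + 49/25 = -33707/2050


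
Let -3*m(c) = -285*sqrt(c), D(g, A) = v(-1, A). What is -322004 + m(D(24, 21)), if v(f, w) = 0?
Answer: -322004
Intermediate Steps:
D(g, A) = 0
m(c) = 95*sqrt(c) (m(c) = -(-95)*sqrt(c) = 95*sqrt(c))
-322004 + m(D(24, 21)) = -322004 + 95*sqrt(0) = -322004 + 95*0 = -322004 + 0 = -322004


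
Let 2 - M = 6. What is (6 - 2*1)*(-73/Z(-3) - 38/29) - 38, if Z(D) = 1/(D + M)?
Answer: 58022/29 ≈ 2000.8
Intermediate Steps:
M = -4 (M = 2 - 1*6 = 2 - 6 = -4)
Z(D) = 1/(-4 + D) (Z(D) = 1/(D - 4) = 1/(-4 + D))
(6 - 2*1)*(-73/Z(-3) - 38/29) - 38 = (6 - 2*1)*(-73/(1/(-4 - 3)) - 38/29) - 38 = (6 - 2)*(-73/(1/(-7)) - 38*1/29) - 38 = 4*(-73/(-⅐) - 38/29) - 38 = 4*(-73*(-7) - 38/29) - 38 = 4*(511 - 38/29) - 38 = 4*(14781/29) - 38 = 59124/29 - 38 = 58022/29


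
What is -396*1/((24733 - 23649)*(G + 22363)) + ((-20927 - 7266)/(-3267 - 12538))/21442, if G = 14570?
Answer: 82876373503/1130634970477610 ≈ 7.3301e-5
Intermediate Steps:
-396*1/((24733 - 23649)*(G + 22363)) + ((-20927 - 7266)/(-3267 - 12538))/21442 = -396*1/((14570 + 22363)*(24733 - 23649)) + ((-20927 - 7266)/(-3267 - 12538))/21442 = -396/(1084*36933) - 28193/(-15805)*(1/21442) = -396/40035372 - 28193*(-1/15805)*(1/21442) = -396*1/40035372 + (28193/15805)*(1/21442) = -33/3336281 + 28193/338890810 = 82876373503/1130634970477610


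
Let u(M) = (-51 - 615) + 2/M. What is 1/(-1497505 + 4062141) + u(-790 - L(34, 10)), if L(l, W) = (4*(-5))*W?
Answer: -503876599261/756567620 ≈ -666.00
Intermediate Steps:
L(l, W) = -20*W
u(M) = -666 + 2/M
1/(-1497505 + 4062141) + u(-790 - L(34, 10)) = 1/(-1497505 + 4062141) + (-666 + 2/(-790 - (-20)*10)) = 1/2564636 + (-666 + 2/(-790 - 1*(-200))) = 1/2564636 + (-666 + 2/(-790 + 200)) = 1/2564636 + (-666 + 2/(-590)) = 1/2564636 + (-666 + 2*(-1/590)) = 1/2564636 + (-666 - 1/295) = 1/2564636 - 196471/295 = -503876599261/756567620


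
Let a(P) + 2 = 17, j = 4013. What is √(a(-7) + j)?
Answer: 2*√1007 ≈ 63.467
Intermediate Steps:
a(P) = 15 (a(P) = -2 + 17 = 15)
√(a(-7) + j) = √(15 + 4013) = √4028 = 2*√1007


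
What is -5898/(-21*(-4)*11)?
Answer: -983/154 ≈ -6.3831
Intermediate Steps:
-5898/(-21*(-4)*11) = -5898/(84*11) = -5898/924 = -5898*1/924 = -983/154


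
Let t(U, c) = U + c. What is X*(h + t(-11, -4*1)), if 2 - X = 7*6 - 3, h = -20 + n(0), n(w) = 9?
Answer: 962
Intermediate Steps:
h = -11 (h = -20 + 9 = -11)
X = -37 (X = 2 - (7*6 - 3) = 2 - (42 - 3) = 2 - 1*39 = 2 - 39 = -37)
X*(h + t(-11, -4*1)) = -37*(-11 + (-11 - 4*1)) = -37*(-11 + (-11 - 4)) = -37*(-11 - 15) = -37*(-26) = 962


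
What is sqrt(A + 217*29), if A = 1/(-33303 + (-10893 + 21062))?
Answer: sqrt(3367900025974)/23134 ≈ 79.328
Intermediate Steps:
A = -1/23134 (A = 1/(-33303 + 10169) = 1/(-23134) = -1/23134 ≈ -4.3226e-5)
sqrt(A + 217*29) = sqrt(-1/23134 + 217*29) = sqrt(-1/23134 + 6293) = sqrt(145582261/23134) = sqrt(3367900025974)/23134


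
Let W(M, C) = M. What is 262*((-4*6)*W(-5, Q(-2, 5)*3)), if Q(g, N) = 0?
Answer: 31440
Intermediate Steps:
262*((-4*6)*W(-5, Q(-2, 5)*3)) = 262*(-4*6*(-5)) = 262*(-24*(-5)) = 262*120 = 31440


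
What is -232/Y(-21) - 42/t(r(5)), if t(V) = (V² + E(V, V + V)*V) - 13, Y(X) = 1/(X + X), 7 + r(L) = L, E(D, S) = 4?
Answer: 165690/17 ≈ 9746.5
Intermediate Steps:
r(L) = -7 + L
Y(X) = 1/(2*X)
t(V) = -13 + V² + 4*V (t(V) = (V² + 4*V) - 13 = -13 + V² + 4*V)
-232/Y(-21) - 42/t(r(5)) = -232/((½)/(-21)) - 42/(-13 + (-7 + 5)² + 4*(-7 + 5)) = -232/((½)*(-1/21)) - 42/(-13 + (-2)² + 4*(-2)) = -232/(-1/42) - 42/(-13 + 4 - 8) = -232*(-42) - 42/(-17) = 9744 - 42*(-1/17) = 9744 + 42/17 = 165690/17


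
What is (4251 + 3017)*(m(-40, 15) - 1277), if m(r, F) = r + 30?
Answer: -9353916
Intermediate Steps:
m(r, F) = 30 + r
(4251 + 3017)*(m(-40, 15) - 1277) = (4251 + 3017)*((30 - 40) - 1277) = 7268*(-10 - 1277) = 7268*(-1287) = -9353916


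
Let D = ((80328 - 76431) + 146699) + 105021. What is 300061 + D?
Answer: 555678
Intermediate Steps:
D = 255617 (D = (3897 + 146699) + 105021 = 150596 + 105021 = 255617)
300061 + D = 300061 + 255617 = 555678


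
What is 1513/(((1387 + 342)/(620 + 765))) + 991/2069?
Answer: 4337313284/3577301 ≈ 1212.5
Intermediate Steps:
1513/(((1387 + 342)/(620 + 765))) + 991/2069 = 1513/((1729/1385)) + 991*(1/2069) = 1513/((1729*(1/1385))) + 991/2069 = 1513/(1729/1385) + 991/2069 = 1513*(1385/1729) + 991/2069 = 2095505/1729 + 991/2069 = 4337313284/3577301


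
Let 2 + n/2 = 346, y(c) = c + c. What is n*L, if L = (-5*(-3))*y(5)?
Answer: 103200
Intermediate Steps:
y(c) = 2*c
n = 688 (n = -4 + 2*346 = -4 + 692 = 688)
L = 150 (L = (-5*(-3))*(2*5) = 15*10 = 150)
n*L = 688*150 = 103200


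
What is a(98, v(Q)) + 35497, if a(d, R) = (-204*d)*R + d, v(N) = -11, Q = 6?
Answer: 255507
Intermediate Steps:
a(d, R) = d - 204*R*d (a(d, R) = -204*R*d + d = d - 204*R*d)
a(98, v(Q)) + 35497 = 98*(1 - 204*(-11)) + 35497 = 98*(1 + 2244) + 35497 = 98*2245 + 35497 = 220010 + 35497 = 255507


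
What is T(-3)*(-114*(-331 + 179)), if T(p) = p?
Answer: -51984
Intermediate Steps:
T(-3)*(-114*(-331 + 179)) = -(-342)*(-331 + 179) = -(-342)*(-152) = -3*17328 = -51984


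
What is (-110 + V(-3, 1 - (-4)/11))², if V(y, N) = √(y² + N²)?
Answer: 1465414/121 - 60*√146 ≈ 11386.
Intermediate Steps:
V(y, N) = √(N² + y²)
(-110 + V(-3, 1 - (-4)/11))² = (-110 + √((1 - (-4)/11)² + (-3)²))² = (-110 + √((1 - (-4)/11)² + 9))² = (-110 + √((1 - 1*(-4/11))² + 9))² = (-110 + √((1 + 4/11)² + 9))² = (-110 + √((15/11)² + 9))² = (-110 + √(225/121 + 9))² = (-110 + √(1314/121))² = (-110 + 3*√146/11)²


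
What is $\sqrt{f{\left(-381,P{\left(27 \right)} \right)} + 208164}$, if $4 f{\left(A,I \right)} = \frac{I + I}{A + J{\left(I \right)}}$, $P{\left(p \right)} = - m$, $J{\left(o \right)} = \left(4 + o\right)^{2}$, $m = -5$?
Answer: $\frac{\sqrt{749390370}}{60} \approx 456.25$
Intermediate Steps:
$P{\left(p \right)} = 5$ ($P{\left(p \right)} = \left(-1\right) \left(-5\right) = 5$)
$f{\left(A,I \right)} = \frac{I}{2 \left(A + \left(4 + I\right)^{2}\right)}$ ($f{\left(A,I \right)} = \frac{\left(I + I\right) \frac{1}{A + \left(4 + I\right)^{2}}}{4} = \frac{2 I \frac{1}{A + \left(4 + I\right)^{2}}}{4} = \frac{I}{2 \left(A + \left(4 + I\right)^{2}\right)}$)
$\sqrt{f{\left(-381,P{\left(27 \right)} \right)} + 208164} = \sqrt{\frac{1}{2} \cdot 5 \frac{1}{-381 + \left(4 + 5\right)^{2}} + 208164} = \sqrt{\frac{1}{2} \cdot 5 \frac{1}{-381 + 9^{2}} + 208164} = \sqrt{\frac{1}{2} \cdot 5 \frac{1}{-381 + 81} + 208164} = \sqrt{\frac{1}{2} \cdot 5 \frac{1}{-300} + 208164} = \sqrt{\frac{1}{2} \cdot 5 \left(- \frac{1}{300}\right) + 208164} = \sqrt{- \frac{1}{120} + 208164} = \sqrt{\frac{24979679}{120}} = \frac{\sqrt{749390370}}{60}$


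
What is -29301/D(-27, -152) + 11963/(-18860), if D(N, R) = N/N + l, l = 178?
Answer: -554758237/3375940 ≈ -164.33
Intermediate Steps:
D(N, R) = 179 (D(N, R) = N/N + 178 = 1 + 178 = 179)
-29301/D(-27, -152) + 11963/(-18860) = -29301/179 + 11963/(-18860) = -29301*1/179 + 11963*(-1/18860) = -29301/179 - 11963/18860 = -554758237/3375940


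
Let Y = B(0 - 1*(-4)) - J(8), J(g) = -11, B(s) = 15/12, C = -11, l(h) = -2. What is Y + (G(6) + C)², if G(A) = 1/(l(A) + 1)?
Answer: 625/4 ≈ 156.25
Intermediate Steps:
B(s) = 5/4 (B(s) = 15*(1/12) = 5/4)
G(A) = -1 (G(A) = 1/(-2 + 1) = 1/(-1) = -1)
Y = 49/4 (Y = 5/4 - 1*(-11) = 5/4 + 11 = 49/4 ≈ 12.250)
Y + (G(6) + C)² = 49/4 + (-1 - 11)² = 49/4 + (-12)² = 49/4 + 144 = 625/4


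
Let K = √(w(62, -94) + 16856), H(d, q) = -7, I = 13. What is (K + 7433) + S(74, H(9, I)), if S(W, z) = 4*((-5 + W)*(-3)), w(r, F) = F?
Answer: 6605 + 17*√58 ≈ 6734.5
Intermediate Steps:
S(W, z) = 60 - 12*W (S(W, z) = 4*(15 - 3*W) = 60 - 12*W)
K = 17*√58 (K = √(-94 + 16856) = √16762 = 17*√58 ≈ 129.47)
(K + 7433) + S(74, H(9, I)) = (17*√58 + 7433) + (60 - 12*74) = (7433 + 17*√58) + (60 - 888) = (7433 + 17*√58) - 828 = 6605 + 17*√58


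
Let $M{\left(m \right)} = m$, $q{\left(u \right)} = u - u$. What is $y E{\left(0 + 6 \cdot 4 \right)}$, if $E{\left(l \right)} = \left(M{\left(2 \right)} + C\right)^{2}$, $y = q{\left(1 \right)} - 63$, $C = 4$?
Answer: $-2268$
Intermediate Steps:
$q{\left(u \right)} = 0$
$y = -63$ ($y = 0 - 63 = -63$)
$E{\left(l \right)} = 36$ ($E{\left(l \right)} = \left(2 + 4\right)^{2} = 6^{2} = 36$)
$y E{\left(0 + 6 \cdot 4 \right)} = \left(-63\right) 36 = -2268$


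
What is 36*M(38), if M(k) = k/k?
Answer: 36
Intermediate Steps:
M(k) = 1
36*M(38) = 36*1 = 36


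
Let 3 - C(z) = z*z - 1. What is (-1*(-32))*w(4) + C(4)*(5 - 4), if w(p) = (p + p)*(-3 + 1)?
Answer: -524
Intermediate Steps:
w(p) = -4*p (w(p) = (2*p)*(-2) = -4*p)
C(z) = 4 - z² (C(z) = 3 - (z*z - 1) = 3 - (z² - 1) = 3 - (-1 + z²) = 3 + (1 - z²) = 4 - z²)
(-1*(-32))*w(4) + C(4)*(5 - 4) = (-1*(-32))*(-4*4) + (4 - 1*4²)*(5 - 4) = 32*(-16) + (4 - 1*16)*1 = -512 + (4 - 16)*1 = -512 - 12*1 = -512 - 12 = -524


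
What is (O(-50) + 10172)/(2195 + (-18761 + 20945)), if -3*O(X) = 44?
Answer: 30472/13137 ≈ 2.3196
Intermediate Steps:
O(X) = -44/3 (O(X) = -⅓*44 = -44/3)
(O(-50) + 10172)/(2195 + (-18761 + 20945)) = (-44/3 + 10172)/(2195 + (-18761 + 20945)) = 30472/(3*(2195 + 2184)) = (30472/3)/4379 = (30472/3)*(1/4379) = 30472/13137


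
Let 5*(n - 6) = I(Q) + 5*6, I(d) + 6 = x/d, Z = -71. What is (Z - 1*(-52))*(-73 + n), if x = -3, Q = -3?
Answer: 1178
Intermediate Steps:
I(d) = -6 - 3/d
n = 11 (n = 6 + ((-6 - 3/(-3)) + 5*6)/5 = 6 + ((-6 - 3*(-⅓)) + 30)/5 = 6 + ((-6 + 1) + 30)/5 = 6 + (-5 + 30)/5 = 6 + (⅕)*25 = 6 + 5 = 11)
(Z - 1*(-52))*(-73 + n) = (-71 - 1*(-52))*(-73 + 11) = (-71 + 52)*(-62) = -19*(-62) = 1178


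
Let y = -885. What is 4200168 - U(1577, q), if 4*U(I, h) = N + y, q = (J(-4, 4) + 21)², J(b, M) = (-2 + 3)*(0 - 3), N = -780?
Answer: 16802337/4 ≈ 4.2006e+6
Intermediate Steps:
J(b, M) = -3 (J(b, M) = 1*(-3) = -3)
q = 324 (q = (-3 + 21)² = 18² = 324)
U(I, h) = -1665/4 (U(I, h) = (-780 - 885)/4 = (¼)*(-1665) = -1665/4)
4200168 - U(1577, q) = 4200168 - 1*(-1665/4) = 4200168 + 1665/4 = 16802337/4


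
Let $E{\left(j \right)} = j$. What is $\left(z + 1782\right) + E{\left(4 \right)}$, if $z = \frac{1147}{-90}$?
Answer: $\frac{159593}{90} \approx 1773.3$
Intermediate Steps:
$z = - \frac{1147}{90}$ ($z = 1147 \left(- \frac{1}{90}\right) = - \frac{1147}{90} \approx -12.744$)
$\left(z + 1782\right) + E{\left(4 \right)} = \left(- \frac{1147}{90} + 1782\right) + 4 = \frac{159233}{90} + 4 = \frac{159593}{90}$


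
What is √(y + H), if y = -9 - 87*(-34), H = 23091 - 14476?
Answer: 14*√59 ≈ 107.54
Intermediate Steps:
H = 8615
y = 2949 (y = -9 + 2958 = 2949)
√(y + H) = √(2949 + 8615) = √11564 = 14*√59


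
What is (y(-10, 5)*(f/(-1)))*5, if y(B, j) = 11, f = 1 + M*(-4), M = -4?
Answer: -935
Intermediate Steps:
f = 17 (f = 1 - 4*(-4) = 1 + 16 = 17)
(y(-10, 5)*(f/(-1)))*5 = (11*(17/(-1)))*5 = (11*(17*(-1)))*5 = (11*(-17))*5 = -187*5 = -935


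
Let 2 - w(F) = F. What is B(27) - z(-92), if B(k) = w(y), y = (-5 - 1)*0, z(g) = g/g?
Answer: 1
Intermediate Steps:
z(g) = 1
y = 0 (y = -6*0 = 0)
w(F) = 2 - F
B(k) = 2 (B(k) = 2 - 1*0 = 2 + 0 = 2)
B(27) - z(-92) = 2 - 1*1 = 2 - 1 = 1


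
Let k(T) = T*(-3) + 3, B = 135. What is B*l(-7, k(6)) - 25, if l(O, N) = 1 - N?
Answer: 2135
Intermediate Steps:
k(T) = 3 - 3*T (k(T) = -3*T + 3 = 3 - 3*T)
B*l(-7, k(6)) - 25 = 135*(1 - (3 - 3*6)) - 25 = 135*(1 - (3 - 18)) - 25 = 135*(1 - 1*(-15)) - 25 = 135*(1 + 15) - 25 = 135*16 - 25 = 2160 - 25 = 2135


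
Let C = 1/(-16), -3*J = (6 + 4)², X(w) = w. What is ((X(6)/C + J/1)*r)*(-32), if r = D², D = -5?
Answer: 310400/3 ≈ 1.0347e+5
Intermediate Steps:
J = -100/3 (J = -(6 + 4)²/3 = -⅓*10² = -⅓*100 = -100/3 ≈ -33.333)
C = -1/16 ≈ -0.062500
r = 25 (r = (-5)² = 25)
((X(6)/C + J/1)*r)*(-32) = ((6/(-1/16) - 100/3/1)*25)*(-32) = ((6*(-16) - 100/3*1)*25)*(-32) = ((-96 - 100/3)*25)*(-32) = -388/3*25*(-32) = -9700/3*(-32) = 310400/3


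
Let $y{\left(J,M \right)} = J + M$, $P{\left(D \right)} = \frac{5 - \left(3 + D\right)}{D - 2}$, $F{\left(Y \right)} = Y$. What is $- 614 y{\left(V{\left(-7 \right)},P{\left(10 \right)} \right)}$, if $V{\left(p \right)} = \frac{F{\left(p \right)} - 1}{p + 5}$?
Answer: $-1842$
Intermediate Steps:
$V{\left(p \right)} = \frac{-1 + p}{5 + p}$ ($V{\left(p \right)} = \frac{p - 1}{p + 5} = \frac{-1 + p}{5 + p}$)
$P{\left(D \right)} = \frac{2 - D}{-2 + D}$
$- 614 y{\left(V{\left(-7 \right)},P{\left(10 \right)} \right)} = - 614 \left(\frac{-1 - 7}{5 - 7} - 1\right) = - 614 \left(\frac{1}{-2} \left(-8\right) - 1\right) = - 614 \left(\left(- \frac{1}{2}\right) \left(-8\right) - 1\right) = - 614 \left(4 - 1\right) = \left(-614\right) 3 = -1842$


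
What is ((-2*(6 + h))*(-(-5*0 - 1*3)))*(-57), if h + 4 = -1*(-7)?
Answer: 3078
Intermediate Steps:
h = 3 (h = -4 - 1*(-7) = -4 + 7 = 3)
((-2*(6 + h))*(-(-5*0 - 1*3)))*(-57) = ((-2*(6 + 3))*(-(-5*0 - 1*3)))*(-57) = ((-2*9)*(-(0 - 3)))*(-57) = -(-18)*(-3)*(-57) = -18*3*(-57) = -54*(-57) = 3078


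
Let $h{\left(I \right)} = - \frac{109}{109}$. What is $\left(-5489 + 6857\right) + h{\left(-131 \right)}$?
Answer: $1367$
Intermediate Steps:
$h{\left(I \right)} = -1$ ($h{\left(I \right)} = \left(-109\right) \frac{1}{109} = -1$)
$\left(-5489 + 6857\right) + h{\left(-131 \right)} = \left(-5489 + 6857\right) - 1 = 1368 - 1 = 1367$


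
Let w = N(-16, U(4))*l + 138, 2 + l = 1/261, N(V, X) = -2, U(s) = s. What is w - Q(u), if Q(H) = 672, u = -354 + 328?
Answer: -138332/261 ≈ -530.01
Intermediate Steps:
l = -521/261 (l = -2 + 1/261 = -521/261 ≈ -1.9962)
u = -26
w = 37060/261 (w = -2*(-521/261) + 138 = 1042/261 + 138 = 37060/261 ≈ 141.99)
w - Q(u) = 37060/261 - 1*672 = 37060/261 - 672 = -138332/261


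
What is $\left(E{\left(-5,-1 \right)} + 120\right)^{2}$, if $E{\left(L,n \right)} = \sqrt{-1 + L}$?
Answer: $\left(120 + i \sqrt{6}\right)^{2} \approx 14394.0 + 587.88 i$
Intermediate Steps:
$\left(E{\left(-5,-1 \right)} + 120\right)^{2} = \left(\sqrt{-1 - 5} + 120\right)^{2} = \left(\sqrt{-6} + 120\right)^{2} = \left(i \sqrt{6} + 120\right)^{2} = \left(120 + i \sqrt{6}\right)^{2}$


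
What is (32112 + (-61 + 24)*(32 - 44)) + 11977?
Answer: 44533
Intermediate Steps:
(32112 + (-61 + 24)*(32 - 44)) + 11977 = (32112 - 37*(-12)) + 11977 = (32112 + 444) + 11977 = 32556 + 11977 = 44533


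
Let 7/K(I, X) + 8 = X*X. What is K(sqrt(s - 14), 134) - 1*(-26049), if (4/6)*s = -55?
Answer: 66789637/2564 ≈ 26049.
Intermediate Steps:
s = -165/2 (s = (3/2)*(-55) = -165/2 ≈ -82.500)
K(I, X) = 7/(-8 + X**2) (K(I, X) = 7/(-8 + X*X) = 7/(-8 + X**2))
K(sqrt(s - 14), 134) - 1*(-26049) = 7/(-8 + 134**2) - 1*(-26049) = 7/(-8 + 17956) + 26049 = 7/17948 + 26049 = 7*(1/17948) + 26049 = 1/2564 + 26049 = 66789637/2564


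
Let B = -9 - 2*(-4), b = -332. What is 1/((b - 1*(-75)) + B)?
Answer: -1/258 ≈ -0.0038760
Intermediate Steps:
B = -1 (B = -9 + 8 = -1)
1/((b - 1*(-75)) + B) = 1/((-332 - 1*(-75)) - 1) = 1/((-332 + 75) - 1) = 1/(-257 - 1) = 1/(-258) = -1/258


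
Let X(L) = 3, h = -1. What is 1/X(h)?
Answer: 1/3 ≈ 0.33333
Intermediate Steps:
1/X(h) = 1/3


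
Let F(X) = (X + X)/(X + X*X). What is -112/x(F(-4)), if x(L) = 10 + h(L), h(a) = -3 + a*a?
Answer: -1008/67 ≈ -15.045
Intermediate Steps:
F(X) = 2*X/(X + X**2) (F(X) = (2*X)/(X + X**2) = 2*X/(X + X**2))
h(a) = -3 + a**2
x(L) = 7 + L**2 (x(L) = 10 + (-3 + L**2) = 7 + L**2)
-112/x(F(-4)) = -112/(7 + (2/(1 - 4))**2) = -112/(7 + (2/(-3))**2) = -112/(7 + (2*(-1/3))**2) = -112/(7 + (-2/3)**2) = -112/(7 + 4/9) = -112/67/9 = -112*9/67 = -1008/67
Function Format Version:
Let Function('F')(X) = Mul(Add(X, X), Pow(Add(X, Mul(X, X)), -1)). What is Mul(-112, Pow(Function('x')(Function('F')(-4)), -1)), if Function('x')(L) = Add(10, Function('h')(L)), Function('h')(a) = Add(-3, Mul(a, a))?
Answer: Rational(-1008, 67) ≈ -15.045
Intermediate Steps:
Function('F')(X) = Mul(2, X, Pow(Add(X, Pow(X, 2)), -1)) (Function('F')(X) = Mul(Mul(2, X), Pow(Add(X, Pow(X, 2)), -1)) = Mul(2, X, Pow(Add(X, Pow(X, 2)), -1)))
Function('h')(a) = Add(-3, Pow(a, 2))
Function('x')(L) = Add(7, Pow(L, 2)) (Function('x')(L) = Add(10, Add(-3, Pow(L, 2))) = Add(7, Pow(L, 2)))
Mul(-112, Pow(Function('x')(Function('F')(-4)), -1)) = Mul(-112, Pow(Add(7, Pow(Mul(2, Pow(Add(1, -4), -1)), 2)), -1)) = Mul(-112, Pow(Add(7, Pow(Mul(2, Pow(-3, -1)), 2)), -1)) = Mul(-112, Pow(Add(7, Pow(Mul(2, Rational(-1, 3)), 2)), -1)) = Mul(-112, Pow(Add(7, Pow(Rational(-2, 3), 2)), -1)) = Mul(-112, Pow(Add(7, Rational(4, 9)), -1)) = Mul(-112, Pow(Rational(67, 9), -1)) = Mul(-112, Rational(9, 67)) = Rational(-1008, 67)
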